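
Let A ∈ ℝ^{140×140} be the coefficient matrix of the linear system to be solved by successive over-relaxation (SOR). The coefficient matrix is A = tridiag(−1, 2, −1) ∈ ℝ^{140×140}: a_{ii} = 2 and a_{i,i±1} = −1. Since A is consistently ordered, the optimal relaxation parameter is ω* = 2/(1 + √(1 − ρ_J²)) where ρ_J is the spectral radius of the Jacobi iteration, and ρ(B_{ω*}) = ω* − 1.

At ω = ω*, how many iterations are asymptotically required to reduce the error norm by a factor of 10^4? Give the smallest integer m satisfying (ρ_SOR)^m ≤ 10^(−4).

ρ_J = max_k |cos(kπ/141)| = cos(π/141) = 0.9997518
√(1−ρ_J²) simplifies to sin(π/141) = 0.0222790.
ω* = 2/(1+0.0222790) = 1.9564131
ρ_SOR = ω* − 1 ≈ 0.9564131.
(0.9564131)^m ≤ 10^{−4}  ⇒  m·ln(0.9564131) ≤ −4·ln10  ⇒  m ≥ 206.671  ⇒  m = 207

m = 207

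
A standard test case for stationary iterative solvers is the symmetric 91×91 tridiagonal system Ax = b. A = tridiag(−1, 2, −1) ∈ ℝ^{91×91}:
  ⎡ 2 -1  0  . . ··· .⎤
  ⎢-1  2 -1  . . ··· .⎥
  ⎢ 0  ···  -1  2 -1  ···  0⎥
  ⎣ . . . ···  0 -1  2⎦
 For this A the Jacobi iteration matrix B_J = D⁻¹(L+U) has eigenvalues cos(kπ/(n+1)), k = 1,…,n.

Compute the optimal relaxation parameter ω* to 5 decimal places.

[ρ_J] n=91: ρ(B_J) = cos(π/(n+1)) = cos(π/92) = 0.99942.
root = sin(π/92) = 0.034141  (since 1−cos² = sin²).
ω* = 2/(1 + 0.034141) = 2/1.034141 = 1.93397.
[ρ_SOR] ω* − 1 = 0.93397.

ω* = 1.93397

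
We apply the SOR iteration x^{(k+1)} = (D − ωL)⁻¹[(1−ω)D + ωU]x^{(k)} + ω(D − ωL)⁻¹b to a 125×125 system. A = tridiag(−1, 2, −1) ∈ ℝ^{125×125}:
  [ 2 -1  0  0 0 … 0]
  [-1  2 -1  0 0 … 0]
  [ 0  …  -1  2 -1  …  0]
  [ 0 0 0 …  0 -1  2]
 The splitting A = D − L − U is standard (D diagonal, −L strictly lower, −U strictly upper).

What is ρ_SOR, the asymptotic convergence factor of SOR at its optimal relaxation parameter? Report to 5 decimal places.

[ρ_J] n=125: ρ(B_J) = cos(π/(n+1)) = cos(π/126) = 0.99969.
√(1 − cos²(π/126)) = sin(π/126) ≈ 0.024931.
ω* = 2/(1 + 0.024931) = 2/1.024931 = 1.95135.
Hence ρ(B_{ω*}) = 1.95135 − 1 = 0.95135.

ρ_SOR = 0.95135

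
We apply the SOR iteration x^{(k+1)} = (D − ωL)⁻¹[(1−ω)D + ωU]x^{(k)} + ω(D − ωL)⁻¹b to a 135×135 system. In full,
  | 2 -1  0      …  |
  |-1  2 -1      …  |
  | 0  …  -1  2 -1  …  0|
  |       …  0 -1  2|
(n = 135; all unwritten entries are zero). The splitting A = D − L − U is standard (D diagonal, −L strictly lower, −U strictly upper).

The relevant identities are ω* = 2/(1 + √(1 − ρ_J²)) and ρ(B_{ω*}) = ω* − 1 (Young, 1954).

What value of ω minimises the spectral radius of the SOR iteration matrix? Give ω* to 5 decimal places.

½·tridiag(1,0,1) at n=135: λ_k = cos(kπ/136); max |λ| at k=1 ⇒ ρ_J = cos(π/136) ≈ 0.99973.
√(1−ρ_J²) simplifies to sin(π/136) = 0.023098.
[ω*] 2 ÷ (1 + 0.023098) = 2 ÷ 1.023098 = 1.95485.
At ω = 1.95485 every |λ(B_ω)| = ω−1, so ρ_SOR = 0.95485.

ω* = 1.95485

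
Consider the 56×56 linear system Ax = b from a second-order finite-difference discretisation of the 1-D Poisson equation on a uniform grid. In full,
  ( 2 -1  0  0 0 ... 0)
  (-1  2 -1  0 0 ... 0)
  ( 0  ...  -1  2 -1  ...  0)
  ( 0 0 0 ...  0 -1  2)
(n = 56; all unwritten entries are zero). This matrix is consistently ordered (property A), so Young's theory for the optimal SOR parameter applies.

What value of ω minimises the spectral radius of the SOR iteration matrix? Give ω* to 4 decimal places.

With n=56, ρ(Jacobi) = cos(π/57) = 0.9985.
√(1−ρ_J²) simplifies to sin(π/57) = 0.05509.
ω* = 2 / (1 + 0.05509) = 2 / 1.05509 ≈ 1.8956.
Hence ρ(B_{ω*}) = 1.8956 − 1 = 0.8956.

ω* = 1.8956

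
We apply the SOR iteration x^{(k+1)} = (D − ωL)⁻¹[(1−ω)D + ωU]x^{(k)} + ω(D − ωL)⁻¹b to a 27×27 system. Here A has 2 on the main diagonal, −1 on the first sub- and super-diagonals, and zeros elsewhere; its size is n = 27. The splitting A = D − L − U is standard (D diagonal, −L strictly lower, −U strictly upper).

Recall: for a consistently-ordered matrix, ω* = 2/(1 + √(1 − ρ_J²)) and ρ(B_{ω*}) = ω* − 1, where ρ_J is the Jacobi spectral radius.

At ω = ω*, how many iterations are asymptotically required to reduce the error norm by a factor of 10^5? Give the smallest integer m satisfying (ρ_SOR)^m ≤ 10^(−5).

spectrum of D⁻¹(L+U) = {cos(kπ/28) : 1≤k≤27}; ρ_J = cos(π/28) = 0.9937122.
√(1−ρ_J²) simplifies to sin(π/28) = 0.1119645.
Young: ω* = 2/(1+√(1−ρ_J²)) = 2/(1+0.1119645) = 2/1.1119645 = 1.7986186.
and ρ(B_{ω*}) = 1.7986186 − 1 = 0.7986186.
m ≥ 5·ln10 / (−ln 0.7986186) = 51.198; smallest integer m = 52.

m = 52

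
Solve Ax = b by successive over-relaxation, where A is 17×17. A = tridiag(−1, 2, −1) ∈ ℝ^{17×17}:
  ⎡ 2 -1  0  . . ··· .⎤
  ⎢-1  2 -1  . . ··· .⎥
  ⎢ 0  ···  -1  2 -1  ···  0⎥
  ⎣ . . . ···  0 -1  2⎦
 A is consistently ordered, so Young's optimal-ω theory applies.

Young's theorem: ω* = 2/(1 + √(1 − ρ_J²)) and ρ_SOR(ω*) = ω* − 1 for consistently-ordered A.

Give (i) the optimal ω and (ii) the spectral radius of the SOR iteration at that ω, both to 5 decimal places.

B_J for the 17×17 system has eigenvalues cos(kπ/18); ρ_J = cos(π/18) = 0.98481.
√(1−ρ_J²) simplifies to sin(π/18) = 0.173648.
[ω*] 2 ÷ (1 + 0.173648) = 2 ÷ 1.173648 = 1.70409.
Hence ρ(B_{ω*}) = 1.70409 − 1 = 0.70409.

ω* = 1.70409, ρ_SOR = 0.70409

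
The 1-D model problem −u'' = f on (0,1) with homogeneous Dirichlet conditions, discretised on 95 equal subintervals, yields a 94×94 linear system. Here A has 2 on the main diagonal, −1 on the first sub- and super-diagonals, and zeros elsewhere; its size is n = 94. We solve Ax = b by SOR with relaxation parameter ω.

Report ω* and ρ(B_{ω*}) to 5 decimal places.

n=94: λ(B_J) = 1 − λ(A)/2 = cos(kπ/95); k=1 gives ρ_J = 0.99945.
√(1 − cos²(π/95)) = sin(π/95) ≈ 0.033063.
[ω*] 2 ÷ (1 + 0.033063) = 2 ÷ 1.033063 = 1.93599.
Hence ρ(B_{ω*}) = 1.93599 − 1 = 0.93599.

ω* = 1.93599, ρ_SOR = 0.93599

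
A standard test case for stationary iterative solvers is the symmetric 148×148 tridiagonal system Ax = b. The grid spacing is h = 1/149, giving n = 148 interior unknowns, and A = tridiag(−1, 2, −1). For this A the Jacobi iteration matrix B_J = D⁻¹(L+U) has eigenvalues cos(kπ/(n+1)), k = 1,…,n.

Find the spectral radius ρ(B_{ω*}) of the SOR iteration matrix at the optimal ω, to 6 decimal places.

B_J for the 148×148 system has eigenvalues cos(kπ/149); ρ_J = cos(π/149) = 0.999778.
1 − cos²(π/149) = sin²(π/149) ⇒ √(1−ρ_J²) = sin(π/149) = 0.0210830.
ω* = 2/(1 + 0.0210830) = 2/1.0210830 = 1.958705.
[ρ_SOR] ω* − 1 = 0.958705.

ρ_SOR = 0.958705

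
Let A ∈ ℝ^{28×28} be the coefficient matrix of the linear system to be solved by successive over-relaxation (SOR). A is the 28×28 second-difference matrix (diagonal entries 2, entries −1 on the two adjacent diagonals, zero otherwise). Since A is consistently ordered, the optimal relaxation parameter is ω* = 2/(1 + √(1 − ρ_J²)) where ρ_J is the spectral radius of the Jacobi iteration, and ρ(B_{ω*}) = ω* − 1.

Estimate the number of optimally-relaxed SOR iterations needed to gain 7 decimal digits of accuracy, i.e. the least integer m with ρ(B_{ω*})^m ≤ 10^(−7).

[ρ_J] n=28: ρ(B_J) = cos(π/(n+1)) = cos(π/29) = 0.9941380.
1 − cos²(π/29) = sin²(π/29) ⇒ √(1−ρ_J²) = sin(π/29) = 0.1081190.
Then 2/(1+√(1−ρ_J²)) = 2/(1+0.1081190); ω* = 2/1.1081190 = 1.8048603.
ρ(B_{ω*}) = ω*−1 = 0.8048603
ρ_SOR^m ≤ 10^(−7) ⇔ m ≥ 7·ln10/(−ln 0.8048603) = 16.1181/0.217087 = 74.247; m = ⌈74.247⌉ = 75.

m = 75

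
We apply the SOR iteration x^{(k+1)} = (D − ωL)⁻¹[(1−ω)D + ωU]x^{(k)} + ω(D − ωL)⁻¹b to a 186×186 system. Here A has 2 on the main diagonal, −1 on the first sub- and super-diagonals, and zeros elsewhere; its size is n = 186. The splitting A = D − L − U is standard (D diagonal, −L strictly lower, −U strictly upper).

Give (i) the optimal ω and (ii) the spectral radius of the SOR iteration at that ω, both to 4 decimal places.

n=186: λ(B_J) = 1 − λ(A)/2 = cos(kπ/187); k=1 gives ρ_J = 0.9999.
√(1−ρ_J²) simplifies to sin(π/187) = 0.01680.
ω* = 2/(1+0.01680) = 1.9670
At ω = 1.9670 every |λ(B_ω)| = ω−1, so ρ_SOR = 0.9670.

ω* = 1.9670, ρ_SOR = 0.9670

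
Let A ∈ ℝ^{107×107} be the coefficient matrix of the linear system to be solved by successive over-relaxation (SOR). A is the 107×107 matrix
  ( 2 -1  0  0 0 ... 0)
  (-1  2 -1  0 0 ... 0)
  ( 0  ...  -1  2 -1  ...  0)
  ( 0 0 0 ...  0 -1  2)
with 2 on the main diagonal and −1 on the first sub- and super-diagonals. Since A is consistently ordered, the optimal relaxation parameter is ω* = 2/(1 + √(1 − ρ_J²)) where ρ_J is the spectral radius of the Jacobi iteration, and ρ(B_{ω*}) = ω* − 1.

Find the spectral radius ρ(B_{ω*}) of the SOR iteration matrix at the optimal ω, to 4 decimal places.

ρ_SOR = 0.9435

ρ_J = max_k |cos(kπ/108)| = cos(π/108) = 0.9996
√(1−ρ_J²) simplifies to sin(π/108) = 0.02908.
[ω*] 2 ÷ (1 + 0.02908) = 2 ÷ 1.02908 = 1.9435.
[ρ_SOR] ω* − 1 = 0.9435.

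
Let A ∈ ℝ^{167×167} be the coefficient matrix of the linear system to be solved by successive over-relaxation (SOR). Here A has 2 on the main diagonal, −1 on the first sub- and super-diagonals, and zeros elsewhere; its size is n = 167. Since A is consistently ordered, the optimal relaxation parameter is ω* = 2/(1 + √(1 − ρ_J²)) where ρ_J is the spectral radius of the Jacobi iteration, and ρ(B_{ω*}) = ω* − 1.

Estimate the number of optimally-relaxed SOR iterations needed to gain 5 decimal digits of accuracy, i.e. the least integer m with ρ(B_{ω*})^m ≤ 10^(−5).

m = 308

ρ_J = max_k |cos(kπ/168)| = cos(π/168) = 0.9998252
1 − cos²(π/168) = sin²(π/168) ⇒ √(1−ρ_J²) = sin(π/168) = 0.0186989.
Young: ω* = 2/(1+√(1−ρ_J²)) = 2/(1+0.0186989) = 2/1.0186989 = 1.9632887.
[ρ_SOR] ω* − 1 = 0.9632887.
Need (0.9632887)^m ≤ 10^(−5): m ≥ 5·ln10/|ln 0.9632887| = 11.5129/0.0374021 = 307.814 ⇒ m = 308.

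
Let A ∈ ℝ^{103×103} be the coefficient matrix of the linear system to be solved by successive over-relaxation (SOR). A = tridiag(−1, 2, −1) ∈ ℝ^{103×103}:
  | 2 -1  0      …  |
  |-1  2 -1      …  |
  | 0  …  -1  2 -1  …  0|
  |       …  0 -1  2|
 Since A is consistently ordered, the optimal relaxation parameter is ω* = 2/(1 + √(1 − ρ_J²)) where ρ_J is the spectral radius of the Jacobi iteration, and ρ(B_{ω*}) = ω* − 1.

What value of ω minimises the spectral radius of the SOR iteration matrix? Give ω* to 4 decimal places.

ω* = 1.9414

spectrum of D⁻¹(L+U) = {cos(kπ/104) : 1≤k≤103}; ρ_J = cos(π/104) = 0.9995.
√(1−ρ_J²) = |sin(π/104)| = 0.03020
Then 2/(1+√(1−ρ_J²)) = 2/(1+0.03020); ω* = 2/1.03020 = 1.9414.
ρ(B_{ω*}) = ω*−1 = 0.9414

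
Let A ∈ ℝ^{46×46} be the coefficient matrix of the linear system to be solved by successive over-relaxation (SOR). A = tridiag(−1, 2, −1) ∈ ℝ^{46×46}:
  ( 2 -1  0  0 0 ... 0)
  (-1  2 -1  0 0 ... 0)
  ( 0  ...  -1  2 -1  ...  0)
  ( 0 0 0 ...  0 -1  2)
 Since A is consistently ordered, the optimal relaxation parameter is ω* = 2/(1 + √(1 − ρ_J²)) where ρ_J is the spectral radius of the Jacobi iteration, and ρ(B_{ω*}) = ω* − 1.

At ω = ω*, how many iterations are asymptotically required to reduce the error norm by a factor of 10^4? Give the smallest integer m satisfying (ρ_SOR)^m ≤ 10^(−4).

m = 69

n=46: λ(B_J) = 1 − λ(A)/2 = cos(kπ/47); k=1 gives ρ_J = 0.9977669.
√(1 − cos²(π/47)) = sin(π/47) ≈ 0.0667926.
ω* = 2 / (1 + 0.0667926) = 2 / 1.0667926 ≈ 1.8747787.
At ω = 1.8747787 every |λ(B_ω)| = ω−1, so ρ_SOR = 0.8747787.
ρ_SOR^m ≤ 10^(−4) ⇔ m ≥ 4·ln10/(−ln 0.8747787) = 9.21034/0.133784 = 68.845; m = ⌈68.845⌉ = 69.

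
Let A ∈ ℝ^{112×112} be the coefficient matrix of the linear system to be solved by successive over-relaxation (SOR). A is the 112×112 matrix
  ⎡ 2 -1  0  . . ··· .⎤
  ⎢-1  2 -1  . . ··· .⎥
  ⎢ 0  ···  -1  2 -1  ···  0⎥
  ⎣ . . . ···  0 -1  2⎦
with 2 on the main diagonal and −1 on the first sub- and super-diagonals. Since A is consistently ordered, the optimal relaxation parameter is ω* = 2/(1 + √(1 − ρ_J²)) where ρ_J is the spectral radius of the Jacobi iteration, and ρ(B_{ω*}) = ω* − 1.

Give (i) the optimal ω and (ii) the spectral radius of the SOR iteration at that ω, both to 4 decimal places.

B_J for the 112×112 system has eigenvalues cos(kπ/113); ρ_J = cos(π/113) = 0.9996.
√(1 − cos²(π/113)) = sin(π/113) ≈ 0.02780.
ω* = 2/(1+0.02780) = 1.9459
ρ_SOR = ω* − 1 = 1.9459 − 1 = 0.9459.

ω* = 1.9459, ρ_SOR = 0.9459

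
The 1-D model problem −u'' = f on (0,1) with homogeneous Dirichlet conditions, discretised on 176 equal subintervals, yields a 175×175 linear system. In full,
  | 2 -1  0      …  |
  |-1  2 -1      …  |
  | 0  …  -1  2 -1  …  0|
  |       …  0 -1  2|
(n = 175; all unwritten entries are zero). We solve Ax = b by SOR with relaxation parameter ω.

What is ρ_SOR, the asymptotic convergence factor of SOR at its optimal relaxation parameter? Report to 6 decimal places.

ρ_SOR = 0.964928

[ρ_J] n=175: ρ(B_J) = cos(π/(n+1)) = cos(π/176) = 0.999841.
√(1−ρ_J²) = |sin(π/176)| = 0.0178490
ω* = 2/(1 + 0.0178490) = 2/1.0178490 = 1.964928.
ρ(B_{ω*}) = ω*−1 = 0.964928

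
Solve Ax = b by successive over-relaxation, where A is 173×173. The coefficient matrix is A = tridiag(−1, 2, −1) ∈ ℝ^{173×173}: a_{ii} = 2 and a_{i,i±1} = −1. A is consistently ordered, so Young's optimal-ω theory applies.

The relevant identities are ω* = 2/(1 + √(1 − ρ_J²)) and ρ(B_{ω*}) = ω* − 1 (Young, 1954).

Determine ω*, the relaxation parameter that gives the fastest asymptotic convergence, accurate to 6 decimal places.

ω* = 1.964532

B_J for the 173×173 system has eigenvalues cos(kπ/174); ρ_J = cos(π/174) = 0.999837.
√(1−ρ_J²) = |sin(π/174)| = 0.0180541
So ω* = 2/1.0180541 = 1.964532 (Young).
ρ(B_{ω*}) = ω*−1 = 0.964532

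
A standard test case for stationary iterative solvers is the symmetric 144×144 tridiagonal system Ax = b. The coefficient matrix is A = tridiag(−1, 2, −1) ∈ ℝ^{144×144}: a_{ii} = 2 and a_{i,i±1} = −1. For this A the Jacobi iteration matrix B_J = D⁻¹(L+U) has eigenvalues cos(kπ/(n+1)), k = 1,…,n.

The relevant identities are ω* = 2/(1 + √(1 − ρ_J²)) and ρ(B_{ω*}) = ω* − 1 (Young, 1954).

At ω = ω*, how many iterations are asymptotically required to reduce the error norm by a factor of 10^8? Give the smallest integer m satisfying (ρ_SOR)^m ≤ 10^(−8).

m = 426

B_J for the 144×144 system has eigenvalues cos(kπ/145); ρ_J = cos(π/145) = 0.9997653.
root = sin(π/145) = 0.0216645  (since 1−cos² = sin²).
So ω* = 2/1.0216645 = 1.9575898 (Young).
At ω = 1.9575898 every |λ(B_ω)| = ω−1, so ρ_SOR = 0.9575898.
For 8 digits: m = 8·ln10 / (−ln 0.9575898) = 18.4207/0.0433358 = 425.069; round up → m = 426.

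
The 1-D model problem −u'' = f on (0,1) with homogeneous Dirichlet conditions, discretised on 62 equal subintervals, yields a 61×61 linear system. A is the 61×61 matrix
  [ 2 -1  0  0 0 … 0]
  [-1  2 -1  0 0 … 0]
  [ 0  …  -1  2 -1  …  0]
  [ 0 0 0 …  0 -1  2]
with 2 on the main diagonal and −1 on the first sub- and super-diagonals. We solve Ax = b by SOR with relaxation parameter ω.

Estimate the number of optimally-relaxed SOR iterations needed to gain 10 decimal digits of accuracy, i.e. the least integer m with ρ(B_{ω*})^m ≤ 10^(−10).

m = 228

B_J for the 61×61 system has eigenvalues cos(kπ/62); ρ_J = cos(π/62) = 0.9987165.
root = sin(π/62) = 0.0506492  (since 1−cos² = sin²).
ω* = 2 / (1 + 0.0506492) = 2 / 1.0506492 ≈ 1.9035849.
and ρ(B_{ω*}) = 1.9035849 − 1 = 0.9035849.
Need (0.9035849)^m ≤ 10^(−10): m ≥ 10·ln10/|ln 0.9035849| = 23.0259/0.101385 = 227.113 ⇒ m = 228.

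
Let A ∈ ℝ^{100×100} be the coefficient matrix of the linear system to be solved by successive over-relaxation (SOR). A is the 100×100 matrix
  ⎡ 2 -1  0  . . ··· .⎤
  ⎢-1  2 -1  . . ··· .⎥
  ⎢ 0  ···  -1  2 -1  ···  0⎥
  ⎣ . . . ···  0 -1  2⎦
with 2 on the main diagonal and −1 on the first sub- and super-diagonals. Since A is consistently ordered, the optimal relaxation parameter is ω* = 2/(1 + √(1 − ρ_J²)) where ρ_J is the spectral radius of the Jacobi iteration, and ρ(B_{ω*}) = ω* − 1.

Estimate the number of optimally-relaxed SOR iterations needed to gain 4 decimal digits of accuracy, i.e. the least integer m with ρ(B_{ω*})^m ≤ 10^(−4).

n=100: λ(B_J) = 1 − λ(A)/2 = cos(kπ/101); k=1 gives ρ_J = 0.9995163.
√(1−ρ_J²) = |sin(π/101)| = 0.0310999
ω* = 2/(1+0.0310999) = 1.9396763
and ρ(B_{ω*}) = 1.9396763 − 1 = 0.9396763.
4·ln10 = 9.21034; −ln(0.9396763) = 0.0622198; m = ⌈9.21034/0.0622198⌉ = ⌈148.029⌉ = 149.

m = 149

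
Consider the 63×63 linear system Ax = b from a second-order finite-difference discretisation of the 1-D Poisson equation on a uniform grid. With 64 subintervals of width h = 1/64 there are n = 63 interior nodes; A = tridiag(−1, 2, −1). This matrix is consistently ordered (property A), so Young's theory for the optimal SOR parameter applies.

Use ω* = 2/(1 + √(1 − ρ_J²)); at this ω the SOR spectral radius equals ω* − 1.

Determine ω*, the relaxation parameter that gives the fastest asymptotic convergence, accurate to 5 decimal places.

ω* = 1.90645

B_J for the 63×63 system has eigenvalues cos(kπ/64); ρ_J = cos(π/64) = 0.99880.
1 − cos²(π/64) = sin²(π/64) ⇒ √(1−ρ_J²) = sin(π/64) = 0.049068.
Young: ω* = 2/(1+√(1−ρ_J²)) = 2/(1+0.049068) = 2/1.049068 = 1.90645.
At ω = 1.90645 every |λ(B_ω)| = ω−1, so ρ_SOR = 0.90645.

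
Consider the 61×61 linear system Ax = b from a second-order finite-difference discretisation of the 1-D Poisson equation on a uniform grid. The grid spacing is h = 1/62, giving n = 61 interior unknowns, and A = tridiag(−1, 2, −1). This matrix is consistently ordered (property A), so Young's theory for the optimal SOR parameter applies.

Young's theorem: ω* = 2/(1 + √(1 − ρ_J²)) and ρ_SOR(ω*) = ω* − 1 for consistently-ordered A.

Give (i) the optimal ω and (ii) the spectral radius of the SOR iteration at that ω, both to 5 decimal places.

ω* = 1.90359, ρ_SOR = 0.90359

With n=61, ρ(Jacobi) = cos(π/62) = 0.99872.
√(1−ρ_J²) simplifies to sin(π/62) = 0.050649.
Young: ω* = 2/(1+√(1−ρ_J²)) = 2/(1+0.050649) = 2/1.050649 = 1.90359.
ρ_SOR = ω* − 1 ≈ 0.90359.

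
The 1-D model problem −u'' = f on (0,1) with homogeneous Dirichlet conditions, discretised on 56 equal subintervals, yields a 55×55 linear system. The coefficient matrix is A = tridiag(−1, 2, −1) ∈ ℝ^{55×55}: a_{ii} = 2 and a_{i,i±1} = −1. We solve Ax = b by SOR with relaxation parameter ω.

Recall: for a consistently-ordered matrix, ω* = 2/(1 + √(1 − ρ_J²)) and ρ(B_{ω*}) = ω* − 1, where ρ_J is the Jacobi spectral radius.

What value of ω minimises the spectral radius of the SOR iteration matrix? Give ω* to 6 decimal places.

B_J for the 55×55 system has eigenvalues cos(kπ/56); ρ_J = cos(π/56) = 0.998427.
root = sin(π/56) = 0.0560704  (since 1−cos² = sin²).
So ω* = 2/1.0560704 = 1.893813 (Young).
and ρ(B_{ω*}) = 1.893813 − 1 = 0.893813.

ω* = 1.893813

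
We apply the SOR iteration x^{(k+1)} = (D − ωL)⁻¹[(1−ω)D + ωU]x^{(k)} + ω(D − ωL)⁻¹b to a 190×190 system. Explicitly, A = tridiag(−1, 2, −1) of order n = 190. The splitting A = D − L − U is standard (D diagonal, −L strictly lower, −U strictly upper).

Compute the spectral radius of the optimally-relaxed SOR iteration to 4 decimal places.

ρ_SOR = 0.9676

½·tridiag(1,0,1) at n=190: λ_k = cos(kπ/191); max |λ| at k=1 ⇒ ρ_J = cos(π/191) ≈ 0.9999.
√(1−ρ_J²) simplifies to sin(π/191) = 0.01645.
So ω* = 2/1.01645 = 1.9676 (Young).
ρ_SOR = ω* − 1 ≈ 0.9676.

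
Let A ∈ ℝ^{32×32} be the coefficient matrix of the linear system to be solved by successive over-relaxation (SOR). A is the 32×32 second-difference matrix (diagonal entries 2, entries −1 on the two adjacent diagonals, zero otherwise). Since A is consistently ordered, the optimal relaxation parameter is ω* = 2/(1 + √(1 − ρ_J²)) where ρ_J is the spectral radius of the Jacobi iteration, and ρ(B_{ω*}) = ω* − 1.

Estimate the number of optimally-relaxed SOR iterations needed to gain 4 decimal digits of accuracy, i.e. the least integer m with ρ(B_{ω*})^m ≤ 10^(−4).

m = 49

spectrum of D⁻¹(L+U) = {cos(kπ/33) : 1≤k≤32}; ρ_J = cos(π/33) = 0.9954719.
1 − cos²(π/33) = sin²(π/33) ⇒ √(1−ρ_J²) = sin(π/33) = 0.0950560.
[ω*] 2 ÷ (1 + 0.0950560) = 2 ÷ 1.0950560 = 1.8263906.
[ρ_SOR] ω* − 1 = 0.8263906.
4·ln10 = 9.21034; −ln(0.8263906) = 0.190688; m = ⌈9.21034/0.190688⌉ = ⌈48.301⌉ = 49.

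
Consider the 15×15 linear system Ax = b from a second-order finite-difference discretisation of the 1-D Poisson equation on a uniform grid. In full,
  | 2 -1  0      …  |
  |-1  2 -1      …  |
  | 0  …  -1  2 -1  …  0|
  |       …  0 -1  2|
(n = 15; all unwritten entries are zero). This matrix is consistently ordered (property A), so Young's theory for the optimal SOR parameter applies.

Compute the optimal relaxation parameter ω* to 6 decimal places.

ω* = 1.673514

spectrum of D⁻¹(L+U) = {cos(kπ/16) : 1≤k≤15}; ρ_J = cos(π/16) = 0.980785.
root = sin(π/16) = 0.1950903  (since 1−cos² = sin²).
ω* = 2 / (1 + 0.1950903) = 2 / 1.1950903 ≈ 1.673514.
ρ_SOR = ω* − 1 ≈ 0.673514.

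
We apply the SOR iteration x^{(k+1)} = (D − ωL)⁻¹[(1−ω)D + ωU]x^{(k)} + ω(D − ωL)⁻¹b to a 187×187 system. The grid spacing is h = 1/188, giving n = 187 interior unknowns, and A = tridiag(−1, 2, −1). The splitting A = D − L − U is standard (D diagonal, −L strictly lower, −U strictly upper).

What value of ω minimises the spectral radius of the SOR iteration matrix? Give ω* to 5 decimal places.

ω* = 1.96713

B_J for the 187×187 system has eigenvalues cos(kπ/188); ρ_J = cos(π/188) = 0.99986.
root = sin(π/188) = 0.016710  (since 1−cos² = sin²).
ω* = 2/(1+0.016710) = 1.96713
ρ_SOR = ω* − 1 ≈ 0.96713.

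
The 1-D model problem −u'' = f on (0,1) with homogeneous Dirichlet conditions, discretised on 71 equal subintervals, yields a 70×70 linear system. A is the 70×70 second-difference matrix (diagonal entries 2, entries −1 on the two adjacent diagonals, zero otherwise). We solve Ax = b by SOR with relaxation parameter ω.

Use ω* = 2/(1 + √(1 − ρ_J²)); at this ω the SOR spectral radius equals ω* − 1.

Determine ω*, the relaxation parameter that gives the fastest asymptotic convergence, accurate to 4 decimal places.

ω* = 1.9153

[ρ_J] n=70: ρ(B_J) = cos(π/(n+1)) = cos(π/71) = 0.9990.
√(1−ρ_J²) = |sin(π/71)| = 0.04423
ω* = 2/(1+0.04423) = 1.9153
At ω = 1.9153 every |λ(B_ω)| = ω−1, so ρ_SOR = 0.9153.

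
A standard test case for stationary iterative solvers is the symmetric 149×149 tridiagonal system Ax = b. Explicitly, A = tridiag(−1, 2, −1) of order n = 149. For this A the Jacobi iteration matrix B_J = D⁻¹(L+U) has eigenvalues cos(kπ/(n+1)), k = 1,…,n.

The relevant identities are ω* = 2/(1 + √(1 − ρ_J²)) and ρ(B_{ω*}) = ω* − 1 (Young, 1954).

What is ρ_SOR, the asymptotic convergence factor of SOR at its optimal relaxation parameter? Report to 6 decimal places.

With n=149, ρ(Jacobi) = cos(π/150) = 0.999781.
√(1−ρ_J²) simplifies to sin(π/150) = 0.0209424.
Young: ω* = 2/(1+√(1−ρ_J²)) = 2/(1+0.0209424) = 2/1.0209424 = 1.958974.
and ρ(B_{ω*}) = 1.958974 − 1 = 0.958974.

ρ_SOR = 0.958974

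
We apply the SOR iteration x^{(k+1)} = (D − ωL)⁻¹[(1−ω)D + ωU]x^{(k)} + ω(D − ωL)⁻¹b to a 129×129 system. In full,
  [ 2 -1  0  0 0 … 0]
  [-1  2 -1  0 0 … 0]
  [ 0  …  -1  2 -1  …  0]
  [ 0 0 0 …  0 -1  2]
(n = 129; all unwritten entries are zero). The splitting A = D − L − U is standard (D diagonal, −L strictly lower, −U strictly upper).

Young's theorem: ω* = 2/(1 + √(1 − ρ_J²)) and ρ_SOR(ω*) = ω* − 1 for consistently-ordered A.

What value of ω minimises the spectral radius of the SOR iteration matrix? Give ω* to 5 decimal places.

ω* = 1.95281

n=129: λ(B_J) = 1 − λ(A)/2 = cos(kπ/130); k=1 gives ρ_J = 0.99971.
√(1−ρ_J²) simplifies to sin(π/130) = 0.024164.
Then 2/(1+√(1−ρ_J²)) = 2/(1+0.024164); ω* = 2/1.024164 = 1.95281.
Hence ρ(B_{ω*}) = 1.95281 − 1 = 0.95281.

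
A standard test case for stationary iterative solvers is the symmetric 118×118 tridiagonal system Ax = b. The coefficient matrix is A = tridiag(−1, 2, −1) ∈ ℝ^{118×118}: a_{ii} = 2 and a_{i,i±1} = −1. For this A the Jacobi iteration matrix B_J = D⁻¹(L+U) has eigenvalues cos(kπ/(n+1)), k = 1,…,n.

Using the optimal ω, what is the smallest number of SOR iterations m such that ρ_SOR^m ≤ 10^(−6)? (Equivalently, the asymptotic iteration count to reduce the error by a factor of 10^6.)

m = 262

With n=118, ρ(Jacobi) = cos(π/119) = 0.9996515.
1 − cos²(π/119) = sin²(π/119) ⇒ √(1−ρ_J²) = sin(π/119) = 0.0263969.
Then 2/(1+√(1−ρ_J²)) = 2/(1+0.0263969); ω* = 2/1.0263969 = 1.9485640.
ρ_SOR = ω* − 1 = 1.9485640 − 1 = 0.9485640.
For 6 digits: m = 6·ln10 / (−ln 0.9485640) = 13.8155/0.052806 = 261.627; round up → m = 262.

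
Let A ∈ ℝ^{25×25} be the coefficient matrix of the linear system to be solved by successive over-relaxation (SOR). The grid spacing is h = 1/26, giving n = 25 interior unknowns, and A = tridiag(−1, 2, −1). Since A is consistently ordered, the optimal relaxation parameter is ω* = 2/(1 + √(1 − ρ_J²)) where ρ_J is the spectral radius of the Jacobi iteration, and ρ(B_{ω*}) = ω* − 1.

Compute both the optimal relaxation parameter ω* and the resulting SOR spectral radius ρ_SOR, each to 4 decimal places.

ω* = 1.7849, ρ_SOR = 0.7849

spectrum of D⁻¹(L+U) = {cos(kπ/26) : 1≤k≤25}; ρ_J = cos(π/26) = 0.9927.
√(1−ρ_J²) simplifies to sin(π/26) = 0.12054.
ω* = 2/(1+0.12054) = 1.7849
Hence ρ(B_{ω*}) = 1.7849 − 1 = 0.7849.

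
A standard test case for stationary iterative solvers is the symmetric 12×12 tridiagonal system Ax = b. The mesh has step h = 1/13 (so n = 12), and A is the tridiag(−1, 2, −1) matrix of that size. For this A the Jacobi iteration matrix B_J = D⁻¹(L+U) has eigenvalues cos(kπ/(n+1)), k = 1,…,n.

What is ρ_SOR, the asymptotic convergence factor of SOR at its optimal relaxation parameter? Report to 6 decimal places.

ρ_SOR = 0.613794

B_J for the 12×12 system has eigenvalues cos(kπ/13); ρ_J = cos(π/13) = 0.970942.
root = sin(π/13) = 0.2393157  (since 1−cos² = sin²).
ω* = 2 / (1 + 0.2393157) = 2 / 1.2393157 ≈ 1.613794.
and ρ(B_{ω*}) = 1.613794 − 1 = 0.613794.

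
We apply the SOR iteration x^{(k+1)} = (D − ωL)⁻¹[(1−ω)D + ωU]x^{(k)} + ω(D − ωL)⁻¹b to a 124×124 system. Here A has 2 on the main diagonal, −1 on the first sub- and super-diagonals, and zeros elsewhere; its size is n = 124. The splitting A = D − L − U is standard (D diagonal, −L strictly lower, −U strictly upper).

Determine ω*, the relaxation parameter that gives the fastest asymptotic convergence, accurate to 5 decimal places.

ω* = 1.95097

ρ_J = max_k |cos(kπ/125)| = cos(π/125) = 0.99968
√(1 − cos²(π/125)) = sin(π/125) ≈ 0.025130.
ω* = 2 / (1 + 0.025130) = 2 / 1.025130 ≈ 1.95097.
ρ(B_{ω*}) = ω*−1 = 0.95097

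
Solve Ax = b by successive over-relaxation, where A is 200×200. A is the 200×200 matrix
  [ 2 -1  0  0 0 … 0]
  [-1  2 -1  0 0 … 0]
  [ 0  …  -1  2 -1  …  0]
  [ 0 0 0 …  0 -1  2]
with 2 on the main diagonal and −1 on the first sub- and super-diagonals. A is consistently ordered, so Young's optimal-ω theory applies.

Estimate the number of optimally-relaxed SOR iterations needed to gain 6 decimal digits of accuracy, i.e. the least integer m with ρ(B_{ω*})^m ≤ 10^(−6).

ρ_J = max_k |cos(kπ/201)| = cos(π/201) = 0.9998779
√(1−ρ_J²) = |sin(π/201)| = 0.0156292
[ω*] 2 ÷ (1 + 0.0156292) = 2 ÷ 1.0156292 = 1.9692226.
[ρ_SOR] ω* − 1 = 0.9692226.
For 6 digits: m = 6·ln10 / (−ln 0.9692226) = 13.8155/0.031261 = 441.940; round up → m = 442.

m = 442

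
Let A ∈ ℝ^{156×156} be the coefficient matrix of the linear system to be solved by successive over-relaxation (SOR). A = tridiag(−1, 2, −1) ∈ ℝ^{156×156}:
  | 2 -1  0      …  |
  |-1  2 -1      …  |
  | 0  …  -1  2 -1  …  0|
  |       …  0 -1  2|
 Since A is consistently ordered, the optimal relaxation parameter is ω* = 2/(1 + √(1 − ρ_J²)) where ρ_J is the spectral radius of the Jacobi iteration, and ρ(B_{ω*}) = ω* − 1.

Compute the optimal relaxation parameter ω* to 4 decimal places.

ω* = 1.9608

½·tridiag(1,0,1) at n=156: λ_k = cos(kπ/157); max |λ| at k=1 ⇒ ρ_J = cos(π/157) ≈ 0.9998.
√(1−ρ_J²) = |sin(π/157)| = 0.02001
So ω* = 2/1.02001 = 1.9608 (Young).
At ω = 1.9608 every |λ(B_ω)| = ω−1, so ρ_SOR = 0.9608.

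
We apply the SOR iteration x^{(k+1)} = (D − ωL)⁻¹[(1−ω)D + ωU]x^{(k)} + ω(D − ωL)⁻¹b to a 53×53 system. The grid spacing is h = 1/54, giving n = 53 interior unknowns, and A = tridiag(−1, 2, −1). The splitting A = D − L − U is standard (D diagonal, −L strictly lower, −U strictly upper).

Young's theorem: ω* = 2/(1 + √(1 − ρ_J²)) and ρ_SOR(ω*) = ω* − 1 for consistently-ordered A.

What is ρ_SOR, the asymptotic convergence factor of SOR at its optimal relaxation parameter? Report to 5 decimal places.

ρ_SOR = 0.89010

B_J for the 53×53 system has eigenvalues cos(kπ/54); ρ_J = cos(π/54) = 0.99831.
root = sin(π/54) = 0.058145  (since 1−cos² = sin²).
[ω*] 2 ÷ (1 + 0.058145) = 2 ÷ 1.058145 = 1.89010.
ρ(B_{ω*}) = ω*−1 = 0.89010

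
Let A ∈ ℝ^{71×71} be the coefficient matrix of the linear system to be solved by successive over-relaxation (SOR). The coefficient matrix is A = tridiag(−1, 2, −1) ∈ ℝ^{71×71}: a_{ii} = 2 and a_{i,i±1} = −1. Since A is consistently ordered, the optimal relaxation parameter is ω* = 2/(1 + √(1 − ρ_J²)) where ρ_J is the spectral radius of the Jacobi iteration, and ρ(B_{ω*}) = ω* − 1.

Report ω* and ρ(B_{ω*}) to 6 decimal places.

spectrum of D⁻¹(L+U) = {cos(kπ/72) : 1≤k≤71}; ρ_J = cos(π/72) = 0.999048.
√(1 − cos²(π/72)) = sin(π/72) ≈ 0.0436194.
ω* = 2/(1+0.0436194) = 1.916407
At ω = 1.916407 every |λ(B_ω)| = ω−1, so ρ_SOR = 0.916407.

ω* = 1.916407, ρ_SOR = 0.916407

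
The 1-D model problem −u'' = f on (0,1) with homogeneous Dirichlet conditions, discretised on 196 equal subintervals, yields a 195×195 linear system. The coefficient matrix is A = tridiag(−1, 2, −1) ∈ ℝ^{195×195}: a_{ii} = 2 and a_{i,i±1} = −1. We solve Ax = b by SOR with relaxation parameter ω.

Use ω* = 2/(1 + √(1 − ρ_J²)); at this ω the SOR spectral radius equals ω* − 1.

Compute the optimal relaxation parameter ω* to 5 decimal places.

[ρ_J] n=195: ρ(B_J) = cos(π/(n+1)) = cos(π/196) = 0.99987.
1 − cos²(π/196) = sin²(π/196) ⇒ √(1−ρ_J²) = sin(π/196) = 0.016028.
ω* = 2 / (1 + 0.016028) = 2 / 1.016028 ≈ 1.96845.
Hence ρ(B_{ω*}) = 1.96845 − 1 = 0.96845.

ω* = 1.96845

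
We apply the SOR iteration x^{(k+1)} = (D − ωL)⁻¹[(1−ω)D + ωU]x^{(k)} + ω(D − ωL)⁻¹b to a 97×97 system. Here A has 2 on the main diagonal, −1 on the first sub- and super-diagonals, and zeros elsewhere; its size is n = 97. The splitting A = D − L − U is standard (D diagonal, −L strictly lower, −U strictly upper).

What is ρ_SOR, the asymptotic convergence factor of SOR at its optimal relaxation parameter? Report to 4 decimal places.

ρ_SOR = 0.9379

spectrum of D⁻¹(L+U) = {cos(kπ/98) : 1≤k≤97}; ρ_J = cos(π/98) = 0.9995.
√(1 − cos²(π/98)) = sin(π/98) ≈ 0.03205.
Young: ω* = 2/(1+√(1−ρ_J²)) = 2/(1+0.03205) = 2/1.03205 = 1.9379.
ρ_SOR = ω* − 1 = 1.9379 − 1 = 0.9379.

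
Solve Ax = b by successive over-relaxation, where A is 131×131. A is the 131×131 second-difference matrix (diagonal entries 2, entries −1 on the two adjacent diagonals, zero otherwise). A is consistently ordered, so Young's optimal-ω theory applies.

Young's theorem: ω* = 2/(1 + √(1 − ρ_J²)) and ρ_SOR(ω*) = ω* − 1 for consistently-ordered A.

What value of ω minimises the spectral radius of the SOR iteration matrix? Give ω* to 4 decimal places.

ω* = 1.9535

spectrum of D⁻¹(L+U) = {cos(kπ/132) : 1≤k≤131}; ρ_J = cos(π/132) = 0.9997.
1 − cos²(π/132) = sin²(π/132) ⇒ √(1−ρ_J²) = sin(π/132) = 0.02380.
[ω*] 2 ÷ (1 + 0.02380) = 2 ÷ 1.02380 = 1.9535.
ρ_SOR = ω* − 1 = 1.9535 − 1 = 0.9535.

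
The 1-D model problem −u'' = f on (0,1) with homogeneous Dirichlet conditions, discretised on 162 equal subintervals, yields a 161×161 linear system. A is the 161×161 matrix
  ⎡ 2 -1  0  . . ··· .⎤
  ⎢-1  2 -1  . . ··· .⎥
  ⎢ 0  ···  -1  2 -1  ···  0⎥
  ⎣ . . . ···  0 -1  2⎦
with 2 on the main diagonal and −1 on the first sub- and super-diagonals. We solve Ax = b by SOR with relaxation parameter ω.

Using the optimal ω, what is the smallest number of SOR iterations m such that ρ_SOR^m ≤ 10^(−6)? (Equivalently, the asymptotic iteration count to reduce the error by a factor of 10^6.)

m = 357

spectrum of D⁻¹(L+U) = {cos(kπ/162) : 1≤k≤161}; ρ_J = cos(π/162) = 0.9998120.
1 − cos²(π/162) = sin²(π/162) ⇒ √(1−ρ_J²) = sin(π/162) = 0.0193913.
ω* = 2 / (1 + 0.0193913) = 2 / 1.0193913 ≈ 1.9619551.
ρ_SOR = ω* − 1 ≈ 0.9619551.
Need (0.9619551)^m ≤ 10^(−6): m ≥ 6·ln10/|ln 0.9619551| = 13.8155/0.0387875 = 356.184 ⇒ m = 357.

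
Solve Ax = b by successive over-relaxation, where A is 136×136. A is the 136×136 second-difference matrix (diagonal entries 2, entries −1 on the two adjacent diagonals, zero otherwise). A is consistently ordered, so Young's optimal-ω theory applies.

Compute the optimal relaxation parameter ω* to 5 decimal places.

½·tridiag(1,0,1) at n=136: λ_k = cos(kπ/137); max |λ| at k=1 ⇒ ρ_J = cos(π/137) ≈ 0.99974.
√(1−ρ_J²) = |sin(π/137)| = 0.022929
ω* = 2 / (1 + 0.022929) = 2 / 1.022929 ≈ 1.95517.
ρ(B_{ω*}) = ω*−1 = 0.95517

ω* = 1.95517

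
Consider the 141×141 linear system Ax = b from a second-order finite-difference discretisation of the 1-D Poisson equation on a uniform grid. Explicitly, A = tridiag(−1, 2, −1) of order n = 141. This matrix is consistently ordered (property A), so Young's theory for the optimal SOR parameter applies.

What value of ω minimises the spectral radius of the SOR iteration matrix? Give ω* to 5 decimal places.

spectrum of D⁻¹(L+U) = {cos(kπ/142) : 1≤k≤141}; ρ_J = cos(π/142) = 0.99976.
√(1 − cos²(π/142)) = sin(π/142) ≈ 0.022122.
ω* = 2/(1+0.022122) = 1.95671
ρ(B_{ω*}) = ω*−1 = 0.95671

ω* = 1.95671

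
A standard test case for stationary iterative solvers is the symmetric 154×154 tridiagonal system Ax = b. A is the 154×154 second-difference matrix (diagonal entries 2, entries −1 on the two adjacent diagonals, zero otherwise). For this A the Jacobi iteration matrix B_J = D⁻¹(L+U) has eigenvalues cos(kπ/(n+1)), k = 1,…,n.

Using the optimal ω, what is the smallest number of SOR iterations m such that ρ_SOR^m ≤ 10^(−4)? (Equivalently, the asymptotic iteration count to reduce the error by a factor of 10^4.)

m = 228

n=154: λ(B_J) = 1 − λ(A)/2 = cos(kπ/155); k=1 gives ρ_J = 0.9997946.
1 − cos²(π/155) = sin²(π/155) ⇒ √(1−ρ_J²) = sin(π/155) = 0.0202670.
So ω* = 2/1.0202670 = 1.9602712 (Young).
ρ(B_{ω*}) = ω*−1 = 0.9602712
Need (0.9602712)^m ≤ 10^(−4): m ≥ 4·ln10/|ln 0.9602712| = 9.21034/0.0405395 = 227.194 ⇒ m = 228.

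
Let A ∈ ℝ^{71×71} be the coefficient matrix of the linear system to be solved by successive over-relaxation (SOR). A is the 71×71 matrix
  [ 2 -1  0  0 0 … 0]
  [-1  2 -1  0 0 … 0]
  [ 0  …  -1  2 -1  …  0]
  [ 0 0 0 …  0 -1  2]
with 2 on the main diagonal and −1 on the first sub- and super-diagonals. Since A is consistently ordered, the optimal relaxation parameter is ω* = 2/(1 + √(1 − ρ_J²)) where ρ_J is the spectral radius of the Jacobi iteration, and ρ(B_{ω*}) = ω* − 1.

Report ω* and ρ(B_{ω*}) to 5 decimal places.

ω* = 1.91641, ρ_SOR = 0.91641

With n=71, ρ(Jacobi) = cos(π/72) = 0.99905.
1 − cos²(π/72) = sin²(π/72) ⇒ √(1−ρ_J²) = sin(π/72) = 0.043619.
ω* = 2 / (1 + 0.043619) = 2 / 1.043619 ≈ 1.91641.
At ω = 1.91641 every |λ(B_ω)| = ω−1, so ρ_SOR = 0.91641.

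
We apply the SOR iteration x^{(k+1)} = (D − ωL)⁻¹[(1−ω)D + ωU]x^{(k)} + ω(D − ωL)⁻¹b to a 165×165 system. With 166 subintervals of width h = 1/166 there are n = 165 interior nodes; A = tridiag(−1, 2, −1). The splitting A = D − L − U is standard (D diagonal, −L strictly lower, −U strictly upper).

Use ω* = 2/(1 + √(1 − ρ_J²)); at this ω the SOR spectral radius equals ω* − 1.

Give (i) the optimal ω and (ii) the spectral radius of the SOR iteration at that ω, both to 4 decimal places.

n=165: λ(B_J) = 1 − λ(A)/2 = cos(kπ/166); k=1 gives ρ_J = 0.9998.
√(1−ρ_J²) = |sin(π/166)| = 0.01892
So ω* = 2/1.01892 = 1.9629 (Young).
Hence ρ(B_{ω*}) = 1.9629 − 1 = 0.9629.

ω* = 1.9629, ρ_SOR = 0.9629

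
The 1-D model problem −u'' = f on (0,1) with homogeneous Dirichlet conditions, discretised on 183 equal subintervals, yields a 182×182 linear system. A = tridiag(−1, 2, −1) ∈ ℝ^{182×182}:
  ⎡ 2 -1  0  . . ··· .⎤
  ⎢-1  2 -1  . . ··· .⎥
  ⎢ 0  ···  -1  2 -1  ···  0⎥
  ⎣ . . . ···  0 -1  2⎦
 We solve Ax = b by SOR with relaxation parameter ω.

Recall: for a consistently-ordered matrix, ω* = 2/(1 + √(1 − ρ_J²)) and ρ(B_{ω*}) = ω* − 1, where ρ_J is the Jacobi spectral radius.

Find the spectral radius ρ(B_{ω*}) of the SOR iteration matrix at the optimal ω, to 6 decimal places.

n=182: λ(B_J) = 1 − λ(A)/2 = cos(kπ/183); k=1 gives ρ_J = 0.999853.
√(1−ρ_J²) = |sin(π/183)| = 0.0171663
ω* = 2 / (1 + 0.0171663) = 2 / 1.0171663 ≈ 1.966247.
and ρ(B_{ω*}) = 1.966247 − 1 = 0.966247.

ρ_SOR = 0.966247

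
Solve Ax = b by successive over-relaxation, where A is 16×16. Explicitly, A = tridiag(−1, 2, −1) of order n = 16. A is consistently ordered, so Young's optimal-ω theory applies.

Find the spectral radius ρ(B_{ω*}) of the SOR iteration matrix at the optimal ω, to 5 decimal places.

½·tridiag(1,0,1) at n=16: λ_k = cos(kπ/17); max |λ| at k=1 ⇒ ρ_J = cos(π/17) ≈ 0.98297.
√(1−ρ_J²) simplifies to sin(π/17) = 0.183750.
Young: ω* = 2/(1+√(1−ρ_J²)) = 2/(1+0.183750) = 2/1.183750 = 1.68955.
ρ_SOR = ω* − 1 ≈ 0.68955.

ρ_SOR = 0.68955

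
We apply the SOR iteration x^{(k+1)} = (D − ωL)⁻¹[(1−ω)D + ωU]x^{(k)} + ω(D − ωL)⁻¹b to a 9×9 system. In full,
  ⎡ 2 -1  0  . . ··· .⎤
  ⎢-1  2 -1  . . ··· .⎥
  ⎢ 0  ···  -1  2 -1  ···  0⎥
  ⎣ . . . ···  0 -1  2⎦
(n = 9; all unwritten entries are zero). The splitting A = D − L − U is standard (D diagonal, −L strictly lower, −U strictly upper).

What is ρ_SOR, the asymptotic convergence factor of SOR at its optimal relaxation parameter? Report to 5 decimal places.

ρ_SOR = 0.52786

[ρ_J] n=9: ρ(B_J) = cos(π/(n+1)) = cos(π/10) = 0.95106.
root = sin(π/10) = 0.309017  (since 1−cos² = sin²).
ω* = 2/(1+0.309017) = 1.52786
ρ_SOR = ω* − 1 ≈ 0.52786.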